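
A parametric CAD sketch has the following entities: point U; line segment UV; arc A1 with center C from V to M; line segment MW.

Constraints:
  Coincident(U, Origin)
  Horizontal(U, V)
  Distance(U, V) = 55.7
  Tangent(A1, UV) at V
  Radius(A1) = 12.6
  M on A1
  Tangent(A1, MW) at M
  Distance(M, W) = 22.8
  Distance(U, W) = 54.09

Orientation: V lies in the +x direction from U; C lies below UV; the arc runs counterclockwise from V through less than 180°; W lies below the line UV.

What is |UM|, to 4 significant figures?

44.71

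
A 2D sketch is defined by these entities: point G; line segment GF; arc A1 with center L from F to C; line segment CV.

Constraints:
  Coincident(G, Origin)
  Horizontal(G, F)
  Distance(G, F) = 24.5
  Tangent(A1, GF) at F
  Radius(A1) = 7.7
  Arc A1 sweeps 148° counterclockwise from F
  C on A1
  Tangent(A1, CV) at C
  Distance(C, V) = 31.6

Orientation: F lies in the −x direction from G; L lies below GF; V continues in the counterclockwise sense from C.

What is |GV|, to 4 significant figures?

31.03

G is at the origin; G and F share the same y with |GF| = 24.5 and F on the −x side, so F = (-24.50, 0.000). Since A1 is tangent to GF there, LF ⟂ GF, so L = F + (0, -7.7) = (-24.50, -7.700). On A1, F sits at bearing 90° from L; a 148° counterclockwise sweep puts C at bearing 238°, so C = L + 7.7·(cos 238°, sin 238°) = (-28.58, -14.23). Tangency of A1 to CV means the radius LC is perpendicular to CV, so CV runs along (−sin 238°, cos 238°); with |CV| = 31.6, V = (-1.782, -30.98). Then |GV| = |V − G| = 31.03.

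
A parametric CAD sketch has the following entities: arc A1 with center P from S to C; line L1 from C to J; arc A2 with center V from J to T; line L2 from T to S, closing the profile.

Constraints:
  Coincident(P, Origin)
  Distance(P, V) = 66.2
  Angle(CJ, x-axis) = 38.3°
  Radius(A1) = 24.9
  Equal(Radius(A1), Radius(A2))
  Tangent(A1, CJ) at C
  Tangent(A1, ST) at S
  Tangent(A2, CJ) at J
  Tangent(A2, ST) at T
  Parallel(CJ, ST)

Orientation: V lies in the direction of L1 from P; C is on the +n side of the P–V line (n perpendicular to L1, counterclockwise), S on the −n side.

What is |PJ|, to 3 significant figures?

70.7

The slot axis is L1's direction at 38.3°, so u = (cos 38.3°, sin 38.3°) = (0.785, 0.620) and n = (−sin 38.3°, cos 38.3°) = (-0.620, 0.785). P is at the origin and V lies 66.2 along u from P, so V = 66.2·u = (52.0, 41.0). Tangency of A1 to both parallel lines with radius 24.9 puts C and S at P ± 24.9·n: C = (-15.4, 19.5), S = (15.4, -19.5). Equal radii place J and T the same way about V: J = V + 24.9·n = (36.5, 60.6), T = V − 24.9·n = (67.4, 21.5). Then |PJ| = |J − P| = 70.7.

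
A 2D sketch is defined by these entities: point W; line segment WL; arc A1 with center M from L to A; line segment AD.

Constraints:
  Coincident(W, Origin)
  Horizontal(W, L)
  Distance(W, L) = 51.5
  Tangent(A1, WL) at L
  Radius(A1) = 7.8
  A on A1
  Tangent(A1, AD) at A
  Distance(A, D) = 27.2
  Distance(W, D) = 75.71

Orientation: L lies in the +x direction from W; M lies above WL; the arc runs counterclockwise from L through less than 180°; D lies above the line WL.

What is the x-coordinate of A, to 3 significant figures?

58.6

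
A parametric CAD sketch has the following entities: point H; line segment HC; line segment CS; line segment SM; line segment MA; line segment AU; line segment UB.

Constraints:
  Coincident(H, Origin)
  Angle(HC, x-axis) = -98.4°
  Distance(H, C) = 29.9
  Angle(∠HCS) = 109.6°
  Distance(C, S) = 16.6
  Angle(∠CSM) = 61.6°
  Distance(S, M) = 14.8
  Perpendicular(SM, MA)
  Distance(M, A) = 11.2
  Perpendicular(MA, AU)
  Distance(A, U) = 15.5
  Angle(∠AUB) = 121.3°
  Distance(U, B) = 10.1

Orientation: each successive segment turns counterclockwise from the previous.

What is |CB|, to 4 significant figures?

18.34

H is at the origin; HC runs at -98.4° with length 29.9, so C = (-4.368, -29.58). ∠HCS = 109.6° gives CS at -28.00° from the x-axis; with |CS| = 16.6, S = (10.29, -37.37). ∠CSM = 61.6° gives SM at 90.40° from the x-axis; with |SM| = 14.8, M = (10.19, -22.57). SM ⟂ MA, so MA runs at -179.6°; with |MA| = 11.2, A = (-1.014, -22.65). The perpendicularity gives AU at right angles to MA, so AU runs at -89.60°; with |AU| = 15.5, U = (-0.9058, -38.15). ∠AUB = 121.3° gives UB at -30.90° from the x-axis; with |UB| = 10.1, B = (7.761, -43.34). Then |CB| = |B − C| = 18.34.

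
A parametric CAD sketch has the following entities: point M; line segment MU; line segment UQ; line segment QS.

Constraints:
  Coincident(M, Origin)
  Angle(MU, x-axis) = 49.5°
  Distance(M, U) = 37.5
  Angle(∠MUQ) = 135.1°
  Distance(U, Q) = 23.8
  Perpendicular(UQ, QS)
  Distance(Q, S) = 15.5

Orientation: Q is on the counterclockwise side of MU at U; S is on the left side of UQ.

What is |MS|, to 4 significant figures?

51.54

∠MUQ = 135.1°, so UQ runs at 49.5° + (180° − 135.1°) = 94.40° from the x-axis; with |UQ| = 23.8, Q = U + 23.8·(cos 94.40°, sin 94.40°) = (22.53, 52.25). The perpendicularity gives QS at right angles to UQ; with |QS| = 15.5 on the left of UQ, S = Q + 15.5·(-0.9971, -0.07672) = (7.074, 51.06). Then |MS| = |S − M| = 51.54.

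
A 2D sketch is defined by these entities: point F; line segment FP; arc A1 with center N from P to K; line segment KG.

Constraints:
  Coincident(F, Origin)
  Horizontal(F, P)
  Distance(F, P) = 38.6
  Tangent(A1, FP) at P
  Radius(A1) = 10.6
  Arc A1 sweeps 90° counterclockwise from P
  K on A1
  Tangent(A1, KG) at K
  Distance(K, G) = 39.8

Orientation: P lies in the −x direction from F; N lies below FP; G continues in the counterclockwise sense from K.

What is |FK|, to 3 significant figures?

50.3

F is at the origin; F and P share the same y with |FP| = 38.6 and P on the −x side, so P = (-38.6, 0.00). A1 meets FP tangentially, so NP is at right angles to FP, so N = P + (0, -10.6) = (-38.6, -10.6). On A1, P sits at bearing 90° from N; a 90° counterclockwise sweep puts K at bearing 180°, so K = N + 10.6·(cos 180°, sin 180°) = (-49.2, -10.6). Then |FK| = |K − F| = 50.3.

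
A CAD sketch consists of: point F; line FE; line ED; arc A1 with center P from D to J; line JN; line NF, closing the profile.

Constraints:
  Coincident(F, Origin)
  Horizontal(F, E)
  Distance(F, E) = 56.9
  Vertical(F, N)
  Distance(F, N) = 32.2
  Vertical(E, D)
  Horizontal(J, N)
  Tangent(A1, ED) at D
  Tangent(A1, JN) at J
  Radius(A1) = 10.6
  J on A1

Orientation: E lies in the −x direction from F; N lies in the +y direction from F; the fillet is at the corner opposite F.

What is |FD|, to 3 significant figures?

60.9

F is at the origin; FE is horizontal with |FE| = 56.9 and E on the −x side, so E = (-56.9, 0.00). FN is vertical with |FN| = 32.2 and N on the +y side, so N = (0.00, 32.2). The virtual corner opposite F is at (-56.9, 32.2). A1 meets ED tangentially, so PD is at right angles to ED and A1 meets JN tangentially, so PJ is at right angles to JN, with radius 10.6, so the center P sits 10.6 in from both sides at P = (-46.3, 21.6). That places the tangent points at D = (-56.9, 21.6) on ED and J = (-46.3, 32.2) on JN. Then |FD| = |D − F| = 60.9.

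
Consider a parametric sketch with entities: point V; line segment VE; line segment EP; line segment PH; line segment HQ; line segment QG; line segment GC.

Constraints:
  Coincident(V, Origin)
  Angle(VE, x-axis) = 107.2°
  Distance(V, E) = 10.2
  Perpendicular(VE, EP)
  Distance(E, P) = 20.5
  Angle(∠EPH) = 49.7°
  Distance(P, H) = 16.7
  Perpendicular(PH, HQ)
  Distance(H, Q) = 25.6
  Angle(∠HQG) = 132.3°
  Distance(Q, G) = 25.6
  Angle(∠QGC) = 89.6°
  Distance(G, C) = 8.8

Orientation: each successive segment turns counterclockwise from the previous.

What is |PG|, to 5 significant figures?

42.887

V is at the origin; VE runs at 107.2° with length 10.2, so E = (-3.0162, 9.7438). VE ⟂ EP, so EP runs at -162.80°; with |EP| = 20.5, P = (-22.599, 3.6818). ∠EPH = 49.7° gives PH at -32.500° from the x-axis; with |PH| = 16.7, H = (-8.5148, -5.2911). PH ⟂ HQ, so HQ runs at 57.500°; with |HQ| = 25.6, Q = (5.2401, 16.300). ∠HQG = 132.3° gives QG at 105.20° from the x-axis; with |QG| = 25.6, G = (-1.4720, 41.004). Then |PG| = |G − P| = 42.887.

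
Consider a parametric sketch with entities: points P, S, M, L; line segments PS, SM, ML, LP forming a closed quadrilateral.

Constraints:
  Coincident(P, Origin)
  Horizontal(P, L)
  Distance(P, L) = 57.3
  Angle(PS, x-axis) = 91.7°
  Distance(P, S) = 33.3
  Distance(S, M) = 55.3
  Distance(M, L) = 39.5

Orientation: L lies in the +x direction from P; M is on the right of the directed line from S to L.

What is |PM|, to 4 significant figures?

27.66

Checks: |SM| = 55.30 ✓; |ML| = 39.50 ✓.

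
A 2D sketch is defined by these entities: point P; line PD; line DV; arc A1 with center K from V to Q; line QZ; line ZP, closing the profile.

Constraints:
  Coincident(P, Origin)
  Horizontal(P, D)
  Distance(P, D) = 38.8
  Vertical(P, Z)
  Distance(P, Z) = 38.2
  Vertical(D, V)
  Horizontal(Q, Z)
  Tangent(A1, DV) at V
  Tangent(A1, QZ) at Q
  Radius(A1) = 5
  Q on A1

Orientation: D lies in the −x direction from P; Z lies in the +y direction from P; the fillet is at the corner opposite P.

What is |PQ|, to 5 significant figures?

51.007

The virtual corner opposite P is at (-38.800, 38.200). A1 meets DV tangentially, so KV is at right angles to DV and the tangent condition forces KQ to be normal to QZ, with radius 5.0, so the center K sits 5.0 in from both sides at K = (-33.800, 33.200). That places the tangent points at V = (-38.800, 33.200) on DV and Q = (-33.800, 38.200) on QZ. Then |PQ| = |Q − P| = 51.007.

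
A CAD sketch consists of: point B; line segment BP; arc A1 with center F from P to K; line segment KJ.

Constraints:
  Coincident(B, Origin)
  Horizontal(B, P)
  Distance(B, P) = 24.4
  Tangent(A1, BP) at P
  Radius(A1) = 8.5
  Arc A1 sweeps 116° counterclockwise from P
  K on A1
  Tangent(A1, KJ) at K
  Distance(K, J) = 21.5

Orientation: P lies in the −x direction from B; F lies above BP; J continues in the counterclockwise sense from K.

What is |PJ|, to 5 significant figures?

31.601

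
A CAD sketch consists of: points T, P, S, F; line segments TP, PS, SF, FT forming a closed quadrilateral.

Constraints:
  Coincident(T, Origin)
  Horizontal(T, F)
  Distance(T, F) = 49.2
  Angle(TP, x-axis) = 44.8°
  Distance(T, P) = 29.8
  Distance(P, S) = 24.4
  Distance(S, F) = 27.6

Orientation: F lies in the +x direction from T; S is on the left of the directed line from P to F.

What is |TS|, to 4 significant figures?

52.37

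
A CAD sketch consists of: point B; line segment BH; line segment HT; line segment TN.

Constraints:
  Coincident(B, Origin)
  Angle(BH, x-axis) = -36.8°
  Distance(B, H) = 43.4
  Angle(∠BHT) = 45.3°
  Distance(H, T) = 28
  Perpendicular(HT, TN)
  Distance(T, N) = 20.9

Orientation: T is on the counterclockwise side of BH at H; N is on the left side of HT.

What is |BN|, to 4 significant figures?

10.26

B is at the origin; BH runs at -36.8° with length 43.4, so H = 43.4·(cos -36.8°, sin -36.8°) = (34.75, -26.00). ∠BHT = 45.3°, so HT runs at -36.8° + (180° − 45.3°) = 97.90° from the x-axis; with |HT| = 28.0, T = H + 28.0·(cos 97.90°, sin 97.90°) = (30.90, 1.737). The perpendicularity gives TN at right angles to HT; with |TN| = 20.9 on the left of HT, N = T + 20.9·(-0.9905, -0.1374) = (10.20, -1.136). Then |BN| = |N − B| = 10.26.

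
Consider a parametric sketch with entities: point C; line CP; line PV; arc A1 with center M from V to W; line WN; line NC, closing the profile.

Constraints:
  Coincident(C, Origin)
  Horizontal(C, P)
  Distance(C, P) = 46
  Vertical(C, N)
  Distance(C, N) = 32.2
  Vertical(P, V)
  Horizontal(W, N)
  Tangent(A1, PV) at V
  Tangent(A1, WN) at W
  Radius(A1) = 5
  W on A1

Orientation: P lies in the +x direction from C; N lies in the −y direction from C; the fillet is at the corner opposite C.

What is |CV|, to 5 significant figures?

53.440

C is at the origin; CP is horizontal with |CP| = 46.0 and P on the +x side, so P = (46.000, 0.0000). C and N share the same x with |CN| = 32.2 and N on the −y side, so N = (0.0000, -32.200). The virtual corner opposite C is at (46.000, -32.200). Since A1 is tangent to PV there, MV ⟂ PV and A1 meets WN tangentially, so MW is at right angles to WN, with radius 5.0, so the center M sits 5.0 in from both sides at M = (41.000, -27.200). That places the tangent points at V = (46.000, -27.200) on PV and W = (41.000, -32.200) on WN. Then |CV| = |V − C| = 53.440.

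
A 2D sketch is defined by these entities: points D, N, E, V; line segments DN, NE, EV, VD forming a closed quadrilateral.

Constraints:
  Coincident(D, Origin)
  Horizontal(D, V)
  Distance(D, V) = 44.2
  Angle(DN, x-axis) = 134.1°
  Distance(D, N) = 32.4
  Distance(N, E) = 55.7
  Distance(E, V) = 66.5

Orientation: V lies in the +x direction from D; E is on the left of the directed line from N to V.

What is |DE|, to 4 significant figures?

63.87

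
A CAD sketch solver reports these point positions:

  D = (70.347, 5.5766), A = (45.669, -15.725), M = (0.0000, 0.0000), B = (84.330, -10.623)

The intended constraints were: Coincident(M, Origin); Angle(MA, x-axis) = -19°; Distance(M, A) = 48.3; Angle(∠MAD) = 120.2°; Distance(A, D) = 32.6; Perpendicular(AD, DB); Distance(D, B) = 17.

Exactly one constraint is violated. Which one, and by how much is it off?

Distance(D, B) = 17 — off by 4.40.

M = (0.00, 0.00) ✓; MA at -19.00° ✓; |MA| = 48.30 ✓; ∠MAD = 120.2° ✓; |AD| = 32.60 ✓; ∠(AD, DB) = 90.00° ✓; |DB| = 21.40 ✗.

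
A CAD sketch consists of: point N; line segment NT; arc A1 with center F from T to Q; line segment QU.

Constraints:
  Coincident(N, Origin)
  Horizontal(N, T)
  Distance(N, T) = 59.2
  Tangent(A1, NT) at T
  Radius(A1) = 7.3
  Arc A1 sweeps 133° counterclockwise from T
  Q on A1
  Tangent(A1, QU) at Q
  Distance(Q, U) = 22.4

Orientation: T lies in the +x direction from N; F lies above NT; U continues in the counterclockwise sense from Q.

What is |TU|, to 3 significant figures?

30.3

On A1, T sits at bearing -90° from F; a 133° counterclockwise sweep puts Q at bearing 43°, so Q = F + 7.3·(cos 43°, sin 43°) = (64.5, 12.3). A1 meets QU tangentially, so FQ is at right angles to QU, so QU runs along (−sin 43°, cos 43°); with |QU| = 22.4, U = (49.3, 28.7). Then |TU| = |U − T| = 30.3.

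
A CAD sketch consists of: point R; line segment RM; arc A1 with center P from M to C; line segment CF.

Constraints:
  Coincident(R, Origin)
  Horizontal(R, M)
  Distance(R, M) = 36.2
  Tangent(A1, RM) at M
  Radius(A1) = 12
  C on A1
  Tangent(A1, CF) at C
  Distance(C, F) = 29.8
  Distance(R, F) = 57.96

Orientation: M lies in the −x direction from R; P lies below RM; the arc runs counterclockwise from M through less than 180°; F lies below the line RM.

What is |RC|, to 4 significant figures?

50.14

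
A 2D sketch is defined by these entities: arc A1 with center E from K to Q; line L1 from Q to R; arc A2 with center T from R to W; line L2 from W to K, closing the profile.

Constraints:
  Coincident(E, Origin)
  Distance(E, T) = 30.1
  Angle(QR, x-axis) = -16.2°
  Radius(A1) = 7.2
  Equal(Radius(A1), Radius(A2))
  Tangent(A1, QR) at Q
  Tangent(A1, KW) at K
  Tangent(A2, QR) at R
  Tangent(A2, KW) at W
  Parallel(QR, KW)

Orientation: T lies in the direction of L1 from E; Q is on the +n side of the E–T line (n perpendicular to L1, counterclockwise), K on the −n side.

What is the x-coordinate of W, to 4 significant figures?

26.90

The slot axis is L1's direction at -16.2°, so u = (cos -16.2°, sin -16.2°) = (0.9603, -0.2790) and n = (−sin -16.2°, cos -16.2°) = (0.2790, 0.9603). E is at the origin and T lies 30.1 along u from E, so T = 30.1·u = (28.90, -8.398). Tangency of A1 to both parallel lines with radius 7.2 puts Q and K at E ± 7.2·n: Q = (2.009, 6.914), K = (-2.009, -6.914). Equal radii place R and W the same way about T: R = T + 7.2·n = (30.91, -1.484), W = T − 7.2·n = (26.90, -15.31). So W.x = 26.90.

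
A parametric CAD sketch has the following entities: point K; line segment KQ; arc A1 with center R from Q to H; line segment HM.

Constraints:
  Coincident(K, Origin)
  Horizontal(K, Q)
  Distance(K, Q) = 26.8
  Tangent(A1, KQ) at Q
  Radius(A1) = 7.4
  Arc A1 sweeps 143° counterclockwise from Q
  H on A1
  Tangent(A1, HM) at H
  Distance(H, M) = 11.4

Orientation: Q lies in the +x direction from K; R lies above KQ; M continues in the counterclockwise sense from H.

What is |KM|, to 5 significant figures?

29.957

On A1, Q sits at bearing -90° from R; a 143° counterclockwise sweep puts H at bearing 53°, so H = R + 7.4·(cos 53°, sin 53°) = (31.253, 13.310). Since A1 is tangent to HM there, RH ⟂ HM, so HM runs along (−sin 53°, cos 53°); with |HM| = 11.4, M = (22.149, 20.171). Then |KM| = |M − K| = 29.957.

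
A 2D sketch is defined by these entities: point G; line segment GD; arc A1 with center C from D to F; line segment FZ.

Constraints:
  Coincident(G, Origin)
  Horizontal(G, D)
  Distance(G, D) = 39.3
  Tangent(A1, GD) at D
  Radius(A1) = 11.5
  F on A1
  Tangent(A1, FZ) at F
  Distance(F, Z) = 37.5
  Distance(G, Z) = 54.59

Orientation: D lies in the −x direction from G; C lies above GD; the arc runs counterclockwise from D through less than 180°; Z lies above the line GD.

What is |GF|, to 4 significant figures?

29.85

Checks: |CF| = 11.50 ✓; ∠(CF, FZ) = 90.00° ✓; |FZ| = 37.50 ✓; |GZ| = 54.59 ✓.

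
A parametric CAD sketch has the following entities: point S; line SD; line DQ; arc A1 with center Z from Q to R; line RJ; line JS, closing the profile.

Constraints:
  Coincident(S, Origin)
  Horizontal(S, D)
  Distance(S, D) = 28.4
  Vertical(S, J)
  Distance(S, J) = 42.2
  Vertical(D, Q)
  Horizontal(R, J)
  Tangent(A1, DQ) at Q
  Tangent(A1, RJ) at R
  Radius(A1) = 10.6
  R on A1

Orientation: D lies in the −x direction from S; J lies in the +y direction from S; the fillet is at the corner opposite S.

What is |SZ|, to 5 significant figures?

36.268

S is at the origin; S and D share the same y with |SD| = 28.4 and D on the −x side, so D = (-28.400, 0.0000). S and J share the same x with |SJ| = 42.2 and J on the +y side, so J = (0.0000, 42.200). The virtual corner opposite S is at (-28.400, 42.200). Tangency of A1 to DQ means the radius ZQ is perpendicular to DQ and tangency of A1 to RJ means the radius ZR is perpendicular to RJ, with radius 10.6, so the center Z sits 10.6 in from both sides at Z = (-17.800, 31.600). Then |SZ| = |Z − S| = 36.268.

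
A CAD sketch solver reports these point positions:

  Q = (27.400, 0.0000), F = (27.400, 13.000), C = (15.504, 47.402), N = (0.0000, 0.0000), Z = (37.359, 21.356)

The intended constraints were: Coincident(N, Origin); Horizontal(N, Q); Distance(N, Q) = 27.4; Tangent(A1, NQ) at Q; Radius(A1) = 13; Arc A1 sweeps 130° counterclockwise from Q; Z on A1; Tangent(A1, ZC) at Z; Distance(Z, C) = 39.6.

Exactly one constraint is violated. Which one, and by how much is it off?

Distance(Z, C) = 39.6 — off by 5.60.

N = (0.00, 0.00) ✓; N.y = 0.00, Q.y = 0.00 ✓; |NQ| = 27.40 ✓; ∠(FQ, QN) = 90.00° ✓; |FQ| = 13.00 ✓; bearing(F→Z) − bearing(F→Q) = 130.0° ✓; |FZ| = 13.00 ✓; ∠(FZ, ZC) = 90.00° ✓; |ZC| = 34.00 ✗.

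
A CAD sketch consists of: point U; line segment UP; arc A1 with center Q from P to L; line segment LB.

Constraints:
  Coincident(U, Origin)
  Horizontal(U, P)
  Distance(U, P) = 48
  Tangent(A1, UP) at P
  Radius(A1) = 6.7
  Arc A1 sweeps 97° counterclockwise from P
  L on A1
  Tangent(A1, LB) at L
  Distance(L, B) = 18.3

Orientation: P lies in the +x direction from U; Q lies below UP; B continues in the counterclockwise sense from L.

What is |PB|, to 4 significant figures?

26.06

On A1, P sits at bearing 90° from Q; a 97° counterclockwise sweep puts L at bearing 187°, so L = Q + 6.7·(cos 187°, sin 187°) = (41.35, -7.517). Since A1 is tangent to LB there, QL ⟂ LB, so LB runs along (−sin 187°, cos 187°); with |LB| = 18.3, B = (43.58, -25.68). Then |PB| = |B − P| = 26.06.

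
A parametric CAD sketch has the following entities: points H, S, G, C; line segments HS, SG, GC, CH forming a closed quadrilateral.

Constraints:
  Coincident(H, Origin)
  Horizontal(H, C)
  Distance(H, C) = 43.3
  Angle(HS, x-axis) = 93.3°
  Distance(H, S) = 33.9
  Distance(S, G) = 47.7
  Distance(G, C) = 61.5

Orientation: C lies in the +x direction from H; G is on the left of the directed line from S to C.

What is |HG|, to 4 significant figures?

71.57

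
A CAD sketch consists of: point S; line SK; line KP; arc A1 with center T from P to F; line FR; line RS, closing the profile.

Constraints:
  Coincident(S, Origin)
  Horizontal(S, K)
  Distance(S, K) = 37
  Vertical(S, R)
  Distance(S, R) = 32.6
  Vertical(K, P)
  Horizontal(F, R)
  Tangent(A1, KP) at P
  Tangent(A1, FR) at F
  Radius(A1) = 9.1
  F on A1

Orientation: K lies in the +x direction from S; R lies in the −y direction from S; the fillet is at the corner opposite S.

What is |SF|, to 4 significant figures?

42.91

S is at the origin; S and K share the same y with |SK| = 37.0 and K on the +x side, so K = (37.00, 0.000). SR is vertical with |SR| = 32.6 and R on the −y side, so R = (0.000, -32.60). The virtual corner opposite S is at (37.00, -32.60). Since A1 is tangent to KP there, TP ⟂ KP and since A1 is tangent to FR there, TF ⟂ FR, with radius 9.1, so the center T sits 9.1 in from both sides at T = (27.90, -23.50). That places the tangent points at P = (37.00, -23.50) on KP and F = (27.90, -32.60) on FR. Then |SF| = |F − S| = 42.91.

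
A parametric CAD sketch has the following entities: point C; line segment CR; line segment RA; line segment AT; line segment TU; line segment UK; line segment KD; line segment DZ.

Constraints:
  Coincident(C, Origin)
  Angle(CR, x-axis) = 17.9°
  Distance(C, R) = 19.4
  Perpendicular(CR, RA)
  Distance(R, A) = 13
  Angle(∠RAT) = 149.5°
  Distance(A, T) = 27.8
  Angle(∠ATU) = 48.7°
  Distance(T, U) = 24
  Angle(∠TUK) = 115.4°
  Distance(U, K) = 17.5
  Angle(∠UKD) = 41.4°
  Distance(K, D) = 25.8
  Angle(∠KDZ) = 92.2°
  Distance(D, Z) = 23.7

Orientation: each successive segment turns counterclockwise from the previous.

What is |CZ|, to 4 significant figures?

30.79

C is at the origin; CR runs at 17.9° with length 19.4, so R = (18.46, 5.963). CR is perpendicular to RA, so RA runs at 107.9°; with |RA| = 13.0, A = (14.47, 18.33). ∠RAT = 149.5° gives AT at 138.4° from the x-axis; with |AT| = 27.8, T = (-6.323, 36.79). ∠ATU = 48.7° gives TU at -90.30° from the x-axis; with |TU| = 24.0, U = (-6.449, 12.79). ∠TUK = 115.4° gives UK at -25.70° from the x-axis; with |UK| = 17.5, K = (9.320, 5.202). ∠UKD = 41.4° gives KD at 112.9° from the x-axis; with |KD| = 25.8, D = (-0.7197, 28.97). ∠KDZ = 92.2° gives DZ at -159.3° from the x-axis; with |DZ| = 23.7, Z = (-22.89, 20.59). Then |CZ| = |Z − C| = 30.79.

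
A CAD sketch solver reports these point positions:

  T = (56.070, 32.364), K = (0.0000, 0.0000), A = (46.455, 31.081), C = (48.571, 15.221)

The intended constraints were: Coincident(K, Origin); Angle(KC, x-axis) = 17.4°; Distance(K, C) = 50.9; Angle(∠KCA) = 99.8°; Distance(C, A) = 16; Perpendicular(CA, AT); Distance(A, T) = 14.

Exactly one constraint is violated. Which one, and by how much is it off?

Distance(A, T) = 14 — off by 4.30.

K = (0.00, 0.00) ✓; KC at 17.40° ✓; |KC| = 50.90 ✓; ∠KCA = 99.80° ✓; |CA| = 16.00 ✓; ∠(CA, AT) = 90.00° ✓; |AT| = 9.700 ✗.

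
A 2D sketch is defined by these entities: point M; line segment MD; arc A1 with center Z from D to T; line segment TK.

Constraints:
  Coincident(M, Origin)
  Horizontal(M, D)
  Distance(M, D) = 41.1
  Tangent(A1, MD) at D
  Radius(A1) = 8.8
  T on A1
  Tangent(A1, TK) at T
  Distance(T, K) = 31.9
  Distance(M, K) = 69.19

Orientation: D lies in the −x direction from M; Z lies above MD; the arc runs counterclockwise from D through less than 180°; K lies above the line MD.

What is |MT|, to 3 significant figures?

38.3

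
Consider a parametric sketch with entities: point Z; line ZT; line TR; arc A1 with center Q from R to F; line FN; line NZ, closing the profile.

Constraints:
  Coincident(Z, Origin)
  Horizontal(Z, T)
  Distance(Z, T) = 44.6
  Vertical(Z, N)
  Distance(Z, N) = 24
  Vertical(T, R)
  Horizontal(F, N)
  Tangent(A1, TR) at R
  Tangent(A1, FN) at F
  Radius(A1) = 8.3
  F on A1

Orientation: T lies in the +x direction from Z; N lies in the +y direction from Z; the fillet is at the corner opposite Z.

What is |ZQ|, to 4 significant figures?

39.55

Z is at the origin; ZT is horizontal with |ZT| = 44.6 and T on the +x side, so T = (44.60, 0.000). Z and N share the same x with |ZN| = 24.0 and N on the +y side, so N = (0.000, 24.00). The virtual corner opposite Z is at (44.60, 24.00). A1 meets TR tangentially, so QR is at right angles to TR and tangency of A1 to FN means the radius QF is perpendicular to FN, with radius 8.3, so the center Q sits 8.3 in from both sides at Q = (36.30, 15.70). Then |ZQ| = |Q − Z| = 39.55.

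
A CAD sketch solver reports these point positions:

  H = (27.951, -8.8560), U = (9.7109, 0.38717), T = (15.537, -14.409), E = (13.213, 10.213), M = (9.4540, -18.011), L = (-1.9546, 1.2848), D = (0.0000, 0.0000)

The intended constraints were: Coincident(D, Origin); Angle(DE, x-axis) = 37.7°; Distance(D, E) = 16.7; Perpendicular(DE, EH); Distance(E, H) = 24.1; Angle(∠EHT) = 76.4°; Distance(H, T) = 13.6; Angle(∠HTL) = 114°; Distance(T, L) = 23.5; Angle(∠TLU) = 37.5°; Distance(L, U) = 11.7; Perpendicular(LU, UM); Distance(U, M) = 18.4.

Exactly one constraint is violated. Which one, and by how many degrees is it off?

Perpendicular(LU, UM) — off by 3.60°.

D = (0.00, 0.00) ✓; DE at 37.70° ✓; |DE| = 16.70 ✓; ∠(DE, EH) = 90.00° ✓; |EH| = 24.10 ✓; ∠EHT = 76.40° ✓; |HT| = 13.60 ✓; ∠HTL = 114.0° ✓; |TL| = 23.50 ✓; ∠TLU = 37.50° ✓; |LU| = 11.70 ✓; ∠(LU, UM) = 86.40° ✗; |UM| = 18.40 ✓.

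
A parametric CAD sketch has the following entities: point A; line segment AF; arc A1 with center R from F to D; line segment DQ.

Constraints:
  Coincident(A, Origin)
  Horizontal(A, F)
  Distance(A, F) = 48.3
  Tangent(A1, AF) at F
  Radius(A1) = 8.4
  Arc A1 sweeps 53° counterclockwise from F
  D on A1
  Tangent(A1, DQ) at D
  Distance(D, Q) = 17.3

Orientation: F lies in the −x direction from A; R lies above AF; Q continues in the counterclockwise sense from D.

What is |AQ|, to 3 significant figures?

35.6

A is at the origin; AF is horizontal with |AF| = 48.3 and F on the −x side, so F = (-48.3, 0.00). Since A1 is tangent to AF there, RF ⟂ AF, so R = F + (0, 8.4) = (-48.3, 8.40). On A1, F sits at bearing -90° from R; a 53° counterclockwise sweep puts D at bearing -37°, so D = R + 8.4·(cos -37°, sin -37°) = (-41.6, 3.34). The tangent condition forces RD to be normal to DQ, so DQ runs along (−sin -37°, cos -37°); with |DQ| = 17.3, Q = (-31.2, 17.2). Then |AQ| = |Q − A| = 35.6.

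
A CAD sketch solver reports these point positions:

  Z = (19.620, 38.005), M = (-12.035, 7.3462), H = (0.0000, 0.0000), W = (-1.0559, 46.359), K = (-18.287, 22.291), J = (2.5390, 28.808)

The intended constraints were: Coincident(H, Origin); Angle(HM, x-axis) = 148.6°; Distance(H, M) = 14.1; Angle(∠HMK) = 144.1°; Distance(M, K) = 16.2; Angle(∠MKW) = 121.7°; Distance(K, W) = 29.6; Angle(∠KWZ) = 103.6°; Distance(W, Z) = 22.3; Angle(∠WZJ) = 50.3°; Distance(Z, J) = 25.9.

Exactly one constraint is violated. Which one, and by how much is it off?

Distance(Z, J) = 25.9 — off by 6.50.

H = (0.00, 0.00) ✓; HM at 148.6° ✓; |HM| = 14.10 ✓; ∠HMK = 144.1° ✓; |MK| = 16.20 ✓; ∠MKW = 121.7° ✓; |KW| = 29.60 ✓; ∠KWZ = 103.6° ✓; |WZ| = 22.30 ✓; ∠WZJ = 50.30° ✓; |ZJ| = 19.40 ✗.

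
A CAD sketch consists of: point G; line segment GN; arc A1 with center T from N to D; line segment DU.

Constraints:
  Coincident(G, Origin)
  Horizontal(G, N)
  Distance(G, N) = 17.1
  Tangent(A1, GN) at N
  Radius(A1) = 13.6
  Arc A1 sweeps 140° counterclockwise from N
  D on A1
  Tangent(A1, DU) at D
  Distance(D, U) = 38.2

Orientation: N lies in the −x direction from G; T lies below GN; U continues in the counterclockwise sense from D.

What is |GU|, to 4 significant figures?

48.69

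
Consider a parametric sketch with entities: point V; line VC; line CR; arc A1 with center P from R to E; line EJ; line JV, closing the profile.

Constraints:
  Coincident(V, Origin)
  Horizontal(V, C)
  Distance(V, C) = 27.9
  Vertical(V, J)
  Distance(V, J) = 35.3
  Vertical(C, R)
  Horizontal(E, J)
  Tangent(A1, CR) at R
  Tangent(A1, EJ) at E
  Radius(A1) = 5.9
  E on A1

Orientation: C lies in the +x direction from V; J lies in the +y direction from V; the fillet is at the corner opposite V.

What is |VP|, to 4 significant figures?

36.72

V is at the origin; V and C share the same y with |VC| = 27.9 and C on the +x side, so C = (27.90, 0.000). V and J share the same x with |VJ| = 35.3 and J on the +y side, so J = (0.000, 35.30). The virtual corner opposite V is at (27.90, 35.30). The tangent condition forces PR to be normal to CR and tangency of A1 to EJ means the radius PE is perpendicular to EJ, with radius 5.9, so the center P sits 5.9 in from both sides at P = (22.00, 29.40). Then |VP| = |P − V| = 36.72.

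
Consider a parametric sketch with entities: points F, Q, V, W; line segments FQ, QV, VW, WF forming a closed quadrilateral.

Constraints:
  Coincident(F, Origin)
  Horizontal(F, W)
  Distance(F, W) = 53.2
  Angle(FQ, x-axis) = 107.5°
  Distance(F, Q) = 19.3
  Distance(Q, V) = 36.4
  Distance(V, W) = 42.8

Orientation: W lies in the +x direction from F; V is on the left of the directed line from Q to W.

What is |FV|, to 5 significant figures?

43.439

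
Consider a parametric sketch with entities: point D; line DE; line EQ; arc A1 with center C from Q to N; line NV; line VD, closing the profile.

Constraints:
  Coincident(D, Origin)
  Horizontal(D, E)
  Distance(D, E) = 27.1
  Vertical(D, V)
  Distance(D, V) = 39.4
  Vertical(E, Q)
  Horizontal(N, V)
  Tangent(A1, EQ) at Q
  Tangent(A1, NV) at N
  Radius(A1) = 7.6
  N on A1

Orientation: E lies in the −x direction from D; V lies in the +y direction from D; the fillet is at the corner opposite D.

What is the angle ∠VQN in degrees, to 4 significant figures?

29.33°

D is at the origin; D and E share the same y with |DE| = 27.1 and E on the −x side, so E = (-27.10, 0.000). DV is vertical with |DV| = 39.4 and V on the +y side, so V = (0.000, 39.40). The virtual corner opposite D is at (-27.10, 39.40). Since A1 is tangent to EQ there, CQ ⟂ EQ and tangency of A1 to NV means the radius CN is perpendicular to NV, with radius 7.6, so the center C sits 7.6 in from both sides at C = (-19.50, 31.80). That places the tangent points at Q = (-27.10, 31.80) on EQ and N = (-19.50, 39.40) on NV. Then cos ∠VQN = QV·QN / (|QV||QN|), giving 29.33°.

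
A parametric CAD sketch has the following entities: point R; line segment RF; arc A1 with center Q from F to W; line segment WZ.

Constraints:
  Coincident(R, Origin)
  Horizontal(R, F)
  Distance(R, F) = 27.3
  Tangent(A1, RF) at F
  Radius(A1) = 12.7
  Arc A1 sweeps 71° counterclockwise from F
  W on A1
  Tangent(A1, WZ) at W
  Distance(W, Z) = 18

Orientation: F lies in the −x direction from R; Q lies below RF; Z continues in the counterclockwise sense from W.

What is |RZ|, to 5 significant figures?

51.911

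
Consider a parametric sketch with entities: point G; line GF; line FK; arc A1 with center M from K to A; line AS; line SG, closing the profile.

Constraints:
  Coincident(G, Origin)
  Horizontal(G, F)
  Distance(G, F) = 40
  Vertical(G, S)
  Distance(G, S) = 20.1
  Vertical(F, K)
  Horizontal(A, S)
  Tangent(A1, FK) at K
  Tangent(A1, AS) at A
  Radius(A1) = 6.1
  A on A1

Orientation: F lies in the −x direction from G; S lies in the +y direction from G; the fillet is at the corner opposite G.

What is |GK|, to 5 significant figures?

42.379

G is at the origin; GF is horizontal with |GF| = 40.0 and F on the −x side, so F = (-40.000, 0.0000). G and S share the same x with |GS| = 20.1 and S on the +y side, so S = (0.0000, 20.100). The virtual corner opposite G is at (-40.000, 20.100). Tangency of A1 to FK means the radius MK is perpendicular to FK and the tangent condition forces MA to be normal to AS, with radius 6.1, so the center M sits 6.1 in from both sides at M = (-33.900, 14.000). That places the tangent points at K = (-40.000, 14.000) on FK and A = (-33.900, 20.100) on AS. Then |GK| = |K − G| = 42.379.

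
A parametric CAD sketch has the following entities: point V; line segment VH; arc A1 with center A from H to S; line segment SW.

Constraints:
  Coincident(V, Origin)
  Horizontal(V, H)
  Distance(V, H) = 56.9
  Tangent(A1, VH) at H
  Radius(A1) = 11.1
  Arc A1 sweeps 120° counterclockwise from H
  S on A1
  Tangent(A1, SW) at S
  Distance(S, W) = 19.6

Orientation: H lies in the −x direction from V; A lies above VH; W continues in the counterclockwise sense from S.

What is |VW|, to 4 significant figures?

66.25

On A1, H sits at bearing -90° from A; a 120° counterclockwise sweep puts S at bearing 30°, so S = A + 11.1·(cos 30°, sin 30°) = (-47.29, 16.65). The tangent condition forces AS to be normal to SW, so SW runs along (−sin 30°, cos 30°); with |SW| = 19.6, W = (-57.09, 33.62). Then |VW| = |W − V| = 66.25.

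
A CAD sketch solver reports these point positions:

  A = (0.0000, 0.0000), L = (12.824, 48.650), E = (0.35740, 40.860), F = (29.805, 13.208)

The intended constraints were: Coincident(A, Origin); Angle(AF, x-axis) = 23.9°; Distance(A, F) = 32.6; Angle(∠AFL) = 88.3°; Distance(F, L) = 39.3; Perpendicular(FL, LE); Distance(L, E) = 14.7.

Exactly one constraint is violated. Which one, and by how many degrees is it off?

Perpendicular(FL, LE) — off by 6.40°.

A = (0.00, 0.00) ✓; AF at 23.90° ✓; |AF| = 32.60 ✓; ∠AFL = 88.30° ✓; |FL| = 39.30 ✓; ∠(FL, LE) = 96.40° ✗; |LE| = 14.70 ✓.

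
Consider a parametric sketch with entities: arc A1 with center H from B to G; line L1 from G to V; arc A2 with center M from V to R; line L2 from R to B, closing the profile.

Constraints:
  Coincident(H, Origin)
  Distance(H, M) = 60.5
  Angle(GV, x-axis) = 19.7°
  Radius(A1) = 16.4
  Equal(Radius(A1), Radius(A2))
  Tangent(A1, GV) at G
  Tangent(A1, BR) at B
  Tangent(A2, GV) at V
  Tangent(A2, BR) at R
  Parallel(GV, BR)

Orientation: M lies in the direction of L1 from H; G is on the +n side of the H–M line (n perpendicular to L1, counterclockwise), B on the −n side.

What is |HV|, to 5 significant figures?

62.683

The slot axis is L1's direction at 19.7°, so u = (cos 19.7°, sin 19.7°) = (0.94147, 0.33710) and n = (−sin 19.7°, cos 19.7°) = (-0.33710, 0.94147). H is at the origin and M lies 60.5 along u from H, so M = 60.5·u = (56.959, 20.394). Tangency of A1 to both parallel lines with radius 16.4 puts G and B at H ± 16.4·n: G = (-5.5284, 15.440), B = (5.5284, -15.440). Equal radii place V and R the same way about M: V = M + 16.4·n = (51.431, 35.834), R = M − 16.4·n = (62.487, 4.9541). Then |HV| = |V − H| = 62.683.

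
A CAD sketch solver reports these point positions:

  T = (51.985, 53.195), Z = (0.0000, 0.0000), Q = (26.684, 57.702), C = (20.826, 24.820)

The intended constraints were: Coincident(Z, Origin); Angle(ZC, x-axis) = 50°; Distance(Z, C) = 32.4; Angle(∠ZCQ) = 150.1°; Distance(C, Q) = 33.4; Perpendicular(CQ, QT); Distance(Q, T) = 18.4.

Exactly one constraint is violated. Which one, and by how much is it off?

Distance(Q, T) = 18.4 — off by 7.30.

Z = (0.00, 0.00) ✓; ZC at 50.00° ✓; |ZC| = 32.40 ✓; ∠ZCQ = 150.1° ✓; |CQ| = 33.40 ✓; ∠(CQ, QT) = 90.00° ✓; |QT| = 25.70 ✗.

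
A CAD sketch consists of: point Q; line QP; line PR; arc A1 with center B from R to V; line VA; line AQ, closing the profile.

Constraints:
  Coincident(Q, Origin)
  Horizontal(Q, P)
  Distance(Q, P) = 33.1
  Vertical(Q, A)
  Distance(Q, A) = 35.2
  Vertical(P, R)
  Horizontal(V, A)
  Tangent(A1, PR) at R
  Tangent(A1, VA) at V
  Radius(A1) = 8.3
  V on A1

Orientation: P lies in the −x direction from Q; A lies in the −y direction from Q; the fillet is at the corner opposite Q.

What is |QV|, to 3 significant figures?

43.1

The virtual corner opposite Q is at (-33.1, -35.2). The tangent condition forces BR to be normal to PR and the tangent condition forces BV to be normal to VA, with radius 8.3, so the center B sits 8.3 in from both sides at B = (-24.8, -26.9). That places the tangent points at R = (-33.1, -26.9) on PR and V = (-24.8, -35.2) on VA. Then |QV| = |V − Q| = 43.1.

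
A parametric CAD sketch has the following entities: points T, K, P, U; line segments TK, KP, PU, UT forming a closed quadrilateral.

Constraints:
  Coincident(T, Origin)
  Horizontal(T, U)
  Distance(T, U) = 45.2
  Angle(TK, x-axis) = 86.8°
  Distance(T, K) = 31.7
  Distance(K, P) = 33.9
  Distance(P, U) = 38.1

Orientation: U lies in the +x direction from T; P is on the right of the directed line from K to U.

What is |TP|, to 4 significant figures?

7.372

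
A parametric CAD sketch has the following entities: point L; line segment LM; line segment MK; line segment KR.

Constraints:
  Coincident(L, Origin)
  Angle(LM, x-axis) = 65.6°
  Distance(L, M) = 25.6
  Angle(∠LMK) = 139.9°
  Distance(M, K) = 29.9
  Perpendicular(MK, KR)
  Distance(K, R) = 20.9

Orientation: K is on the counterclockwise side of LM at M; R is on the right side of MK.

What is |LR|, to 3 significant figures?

62.0

L is at the origin; LM runs at 65.6° with length 25.6, so M = 25.6·(cos 65.6°, sin 65.6°) = (10.6, 23.3). ∠LMK = 139.9°, so MK runs at 65.6° + (180° − 139.9°) = 106° from the x-axis; with |MK| = 29.9, K = M + 29.9·(cos 106°, sin 106°) = (2.48, 52.1). MK ⟂ KR; with |KR| = 20.9 on the right of MK, R = K + 20.9·(0.963, 0.271) = (22.6, 57.8). Then |LR| = |R − L| = 62.0.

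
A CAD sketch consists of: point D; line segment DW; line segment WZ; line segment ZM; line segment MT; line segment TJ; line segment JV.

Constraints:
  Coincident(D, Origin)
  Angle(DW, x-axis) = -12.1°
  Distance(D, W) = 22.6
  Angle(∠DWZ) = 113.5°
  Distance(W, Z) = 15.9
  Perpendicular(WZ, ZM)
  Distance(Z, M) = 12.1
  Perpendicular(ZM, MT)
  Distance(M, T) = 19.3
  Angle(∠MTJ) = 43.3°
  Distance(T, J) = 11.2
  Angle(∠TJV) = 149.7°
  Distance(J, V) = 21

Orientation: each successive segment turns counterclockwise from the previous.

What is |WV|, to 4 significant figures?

25.21

D is at the origin; DW runs at -12.1° with length 22.6, so W = (22.10, -4.737). ∠DWZ = 113.5° gives WZ at 54.40° from the x-axis; with |WZ| = 15.9, Z = (31.35, 8.191). WZ is perpendicular to ZM, so ZM runs at 144.4°; with |ZM| = 12.1, M = (21.52, 15.23). ZM ⟂ MT, so MT runs at -125.6°; with |MT| = 19.3, T = (10.28, -0.4582). ∠MTJ = 43.3° gives TJ at 11.10° from the x-axis; with |TJ| = 11.2, J = (21.27, 1.698). ∠TJV = 149.7° gives JV at 41.40° from the x-axis; with |JV| = 21.0, V = (37.02, 15.59). Then |WV| = |V − W| = 25.21.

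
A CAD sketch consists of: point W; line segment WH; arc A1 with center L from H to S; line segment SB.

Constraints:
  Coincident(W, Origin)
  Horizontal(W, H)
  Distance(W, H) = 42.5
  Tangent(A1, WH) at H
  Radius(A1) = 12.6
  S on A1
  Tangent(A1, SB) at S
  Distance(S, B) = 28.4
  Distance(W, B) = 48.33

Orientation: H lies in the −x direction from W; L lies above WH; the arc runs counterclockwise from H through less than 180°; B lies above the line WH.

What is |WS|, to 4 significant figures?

32.08

W is at the origin; W and H share the same y with |WH| = 42.5 and H on the −x side, so H = (-42.50, 0.000). A1 meets WH tangentially, so LH is at right angles to WH, so L = H + (0, 12.6) = (-42.50, 12.60). Since LS ⟂ SB (tangency), |LB| = √(12.6² + 28.4²) = 31.07 regardless of where S sits on A1. So B lies on both circle(W, 48.33) and circle(L, 31.07); the above-WH intersection is B = (-27.45, 39.78). S is the foot of the tangent from B: S = (-29.95, 11.49).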